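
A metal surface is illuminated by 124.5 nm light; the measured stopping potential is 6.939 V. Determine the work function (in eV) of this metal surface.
3.02 eV

The stopping potential gives the maximum kinetic energy: KE_max = eV_s = 6.939 eV

From Einstein's photoelectric equation: KE_max = hc/λ - φ
Rearranging: φ = hc/λ - KE_max

Calculate photon energy:
E_photon = hc/λ = (6.626×10⁻³⁴ J·s)(3×10⁸ m/s) / (124.5×10⁻⁹ m) = 9.9586 eV

Therefore:
φ = 9.9586 - 6.939 = 3.02 eV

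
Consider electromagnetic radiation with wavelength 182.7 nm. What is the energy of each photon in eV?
6.7862 eV

Using E = hf = hc/λ:

E = hc/λ = (6.626×10⁻³⁴ J·s)(3×10⁸ m/s) / (182.7×10⁻⁹ m)
E = 6.7862 eV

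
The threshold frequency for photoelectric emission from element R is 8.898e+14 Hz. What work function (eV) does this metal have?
3.68 eV

At the threshold frequency, photon energy equals work function:
φ = hf₀

Calculating:
φ = (6.626×10⁻³⁴ J·s)(8.898e+14 Hz)
φ = 3.68 eV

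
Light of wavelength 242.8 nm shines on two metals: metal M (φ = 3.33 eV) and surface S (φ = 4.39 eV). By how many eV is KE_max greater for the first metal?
1.0600 eV

Using KE_max = hc/λ - φ for each metal:

Photon energy: E = hc/λ = 5.1064 eV

For metal M (φ₁ = 3.33 eV):
KE₁ = E - φ₁ = 5.1064 - 3.33 = 1.7764 eV

For surface S (φ₂ = 4.39 eV):
KE₂ = E - φ₂ = 5.1064 - 4.39 = 0.7164 eV

Difference:
ΔKE = KE₁ - KE₂ = 1.7764 - 0.7164 = 1.0600 eV

Note: The difference equals the difference in work functions: 4.39 - 3.33 = 1.06 eV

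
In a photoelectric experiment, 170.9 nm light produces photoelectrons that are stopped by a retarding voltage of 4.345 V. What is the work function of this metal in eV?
2.91 eV

The stopping potential gives the maximum kinetic energy: KE_max = eV_s = 4.345 eV

From Einstein's photoelectric equation: KE_max = hc/λ - φ
Rearranging: φ = hc/λ - KE_max

Calculate photon energy:
E_photon = hc/λ = (6.626×10⁻³⁴ J·s)(3×10⁸ m/s) / (170.9×10⁻⁹ m) = 7.2548 eV

Therefore:
φ = 7.2548 - 4.345 = 2.91 eV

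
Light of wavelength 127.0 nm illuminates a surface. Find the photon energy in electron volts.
9.7625 eV

Using E = hf = hc/λ:

E = hc/λ = (6.626×10⁻³⁴ J·s)(3×10⁸ m/s) / (127.0×10⁻⁹ m)
E = 9.7625 eV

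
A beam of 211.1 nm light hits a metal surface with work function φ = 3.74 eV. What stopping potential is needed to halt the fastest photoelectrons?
2.1332 V

The stopping potential V_s satisfies: eV_s = KE_max

First, find KE_max using Einstein's equation:
E_photon = hc/λ = 5.8732 eV
KE_max = E_photon - φ = 5.8732 - 3.74 = 2.1332 eV

Since eV_s = KE_max:
V_s = KE_max/e = 2.1332 V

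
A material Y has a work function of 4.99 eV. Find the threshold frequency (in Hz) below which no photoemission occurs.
1.2066e+15 Hz

The threshold frequency is when the photon energy equals the work function:
hf₀ = φ

Solving for f₀:
f₀ = φ/h = (4.99 eV × 1.602×10⁻¹⁹ J/eV) / (6.626×10⁻³⁴ J·s)
f₀ = 1.2066e+15 Hz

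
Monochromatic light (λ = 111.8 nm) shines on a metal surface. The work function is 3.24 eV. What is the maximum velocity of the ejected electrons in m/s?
1.6617e+06 m/s

First, find the maximum kinetic energy:
E_photon = hc/λ = 11.0898 eV
KE_max = E_photon - φ = 11.0898 - 3.24 = 7.8498 eV

Convert to Joules: KE_max = 7.8498 × 1.602×10⁻¹⁹ J = 1.2577e-18 J

Then use KE = ½mv² to find velocity:
v = √(2·KE/m) = √(2 × 1.2577e-18 J / 9.109e-31 kg)
v = 1.6617e+06 m/s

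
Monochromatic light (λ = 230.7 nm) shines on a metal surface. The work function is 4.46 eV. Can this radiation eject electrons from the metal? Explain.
Yes

For photoemission, the photon energy must exceed the work function.

Photon energy: E = hc/λ = 5.3743 eV
Work function: φ = 4.46 eV

Since E_photon (5.3743 eV) > φ (4.46 eV), photoemission WILL occur.
The threshold wavelength is λ₀ = hc/φ = 278.0 nm.
Since 230.7 nm < 278.0 nm, the light has sufficient energy.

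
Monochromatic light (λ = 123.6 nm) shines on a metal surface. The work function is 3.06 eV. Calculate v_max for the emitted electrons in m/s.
1.5659e+06 m/s

First, find the maximum kinetic energy:
E_photon = hc/λ = 10.0311 eV
KE_max = E_photon - φ = 10.0311 - 3.06 = 6.9711 eV

Convert to Joules: KE_max = 6.9711 × 1.602×10⁻¹⁹ J = 1.1169e-18 J

Then use KE = ½mv² to find velocity:
v = √(2·KE/m) = √(2 × 1.1169e-18 J / 9.109e-31 kg)
v = 1.5659e+06 m/s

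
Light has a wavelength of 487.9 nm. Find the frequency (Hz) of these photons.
6.1445e+14 Hz

Using the wave equation: c = fλ

Solving for frequency:
f = c/λ = (3×10⁸ m/s) / (487.9×10⁻⁹ m)
f = 6.1445e+14 Hz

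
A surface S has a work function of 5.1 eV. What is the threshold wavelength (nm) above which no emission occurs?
243.11 nm

The threshold wavelength is when the photon energy equals the work function:
hc/λ₀ = φ

Solving for λ₀:
λ₀ = hc/φ = (6.626×10⁻³⁴ J·s)(3×10⁸ m/s) / (5.1 eV × 1.602×10⁻¹⁹ J/eV)
λ₀ = 243.11 nm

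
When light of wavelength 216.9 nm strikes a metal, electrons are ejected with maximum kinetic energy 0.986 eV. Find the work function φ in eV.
4.73 eV

From Einstein's photoelectric equation: KE_max = hf - φ = hc/λ - φ

Rearranging for φ:
φ = hc/λ - KE_max

Calculate photon energy:
E_photon = hc/λ = 5.7162 eV

Therefore:
φ = 5.7162 - 0.986 = 4.73 eV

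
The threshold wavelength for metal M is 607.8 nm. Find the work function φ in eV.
2.04 eV

At the threshold wavelength, photon energy equals work function:
φ = hc/λ₀

Calculating:
φ = (6.626×10⁻³⁴ J·s)(3×10⁸ m/s) / (607.8×10⁻⁹ m)
φ = 2.04 eV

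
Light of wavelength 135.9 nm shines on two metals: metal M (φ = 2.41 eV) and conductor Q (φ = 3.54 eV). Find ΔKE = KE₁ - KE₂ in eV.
1.1300 eV

Using KE_max = hc/λ - φ for each metal:

Photon energy: E = hc/λ = 9.1232 eV

For metal M (φ₁ = 2.41 eV):
KE₁ = E - φ₁ = 9.1232 - 2.41 = 6.7132 eV

For conductor Q (φ₂ = 3.54 eV):
KE₂ = E - φ₂ = 9.1232 - 3.54 = 5.5832 eV

Difference:
ΔKE = KE₁ - KE₂ = 6.7132 - 5.5832 = 1.1300 eV

Note: The difference equals the difference in work functions: 3.54 - 2.41 = 1.13 eV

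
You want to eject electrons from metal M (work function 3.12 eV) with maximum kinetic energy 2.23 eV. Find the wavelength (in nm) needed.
231.75 nm

From Einstein's equation: KE_max = hc/λ - φ

Rearranging for λ:
hc/λ = KE_max + φ
λ = hc/(KE_max + φ)

Required photon energy:
E_photon = KE_max + φ = 2.23 + 3.12 = 5.35 eV

Required wavelength:
λ = hc/E_photon = (6.626×10⁻³⁴)(3×10⁸) / (5.35 × 1.602×10⁻¹⁹)
λ = 231.75 nm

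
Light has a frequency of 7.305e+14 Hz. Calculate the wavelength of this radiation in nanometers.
410.39 nm

Using the wave equation: c = fλ

Solving for wavelength:
λ = c/f = (3×10⁸ m/s) / (7.305e+14 Hz)
λ = 410.39 nm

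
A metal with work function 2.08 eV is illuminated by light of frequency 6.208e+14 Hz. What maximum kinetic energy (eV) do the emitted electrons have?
0.4874 eV

Using Einstein's photoelectric equation: KE_max = hf - φ

First, calculate the photon energy:
E_photon = hf = (6.626×10⁻³⁴ J·s)(6.208e+14 Hz)
E_photon = 2.5674 eV

Then, the maximum kinetic energy:
KE_max = E_photon - φ = 2.5674 eV - 2.08 eV = 0.4874 eV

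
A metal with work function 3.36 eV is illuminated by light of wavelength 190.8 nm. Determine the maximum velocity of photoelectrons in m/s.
1.0507e+06 m/s

First, find the maximum kinetic energy:
E_photon = hc/λ = 6.4981 eV
KE_max = E_photon - φ = 6.4981 - 3.36 = 3.1381 eV

Convert to Joules: KE_max = 3.1381 × 1.602×10⁻¹⁹ J = 5.0278e-19 J

Then use KE = ½mv² to find velocity:
v = √(2·KE/m) = √(2 × 5.0278e-19 J / 9.109e-31 kg)
v = 1.0507e+06 m/s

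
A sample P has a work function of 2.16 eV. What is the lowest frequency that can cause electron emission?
5.2229e+14 Hz

The threshold frequency is when the photon energy equals the work function:
hf₀ = φ

Solving for f₀:
f₀ = φ/h = (2.16 eV × 1.602×10⁻¹⁹ J/eV) / (6.626×10⁻³⁴ J·s)
f₀ = 5.2229e+14 Hz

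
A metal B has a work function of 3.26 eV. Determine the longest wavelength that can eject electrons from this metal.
380.32 nm

The threshold wavelength is when the photon energy equals the work function:
hc/λ₀ = φ

Solving for λ₀:
λ₀ = hc/φ = (6.626×10⁻³⁴ J·s)(3×10⁸ m/s) / (3.26 eV × 1.602×10⁻¹⁹ J/eV)
λ₀ = 380.32 nm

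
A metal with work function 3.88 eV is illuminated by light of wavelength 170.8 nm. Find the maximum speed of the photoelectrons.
1.0902e+06 m/s

First, find the maximum kinetic energy:
E_photon = hc/λ = 7.2590 eV
KE_max = E_photon - φ = 7.2590 - 3.88 = 3.3790 eV

Convert to Joules: KE_max = 3.3790 × 1.602×10⁻¹⁹ J = 5.4138e-19 J

Then use KE = ½mv² to find velocity:
v = √(2·KE/m) = √(2 × 5.4138e-19 J / 9.109e-31 kg)
v = 1.0902e+06 m/s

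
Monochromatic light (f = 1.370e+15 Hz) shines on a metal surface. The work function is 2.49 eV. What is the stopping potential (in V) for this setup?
3.1759 V

The stopping potential V_s satisfies: eV_s = KE_max

First, find KE_max using Einstein's equation:
E_photon = hf = (6.626×10⁻³⁴ J·s)(1.370e+15 Hz) = 5.6659 eV
KE_max = E_photon - φ = 5.6659 - 2.49 = 3.1759 eV

Since eV_s = KE_max:
V_s = KE_max/e = 3.1759 V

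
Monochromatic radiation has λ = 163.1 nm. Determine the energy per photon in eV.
7.6017 eV

Using E = hf = hc/λ:

E = hc/λ = (6.626×10⁻³⁴ J·s)(3×10⁸ m/s) / (163.1×10⁻⁹ m)
E = 7.6017 eV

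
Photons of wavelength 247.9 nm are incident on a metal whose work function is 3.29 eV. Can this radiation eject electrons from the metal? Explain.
Yes

For photoemission, the photon energy must exceed the work function.

Photon energy: E = hc/λ = 5.0014 eV
Work function: φ = 3.29 eV

Since E_photon (5.0014 eV) > φ (3.29 eV), photoemission WILL occur.
The threshold wavelength is λ₀ = hc/φ = 376.9 nm.
Since 247.9 nm < 376.9 nm, the light has sufficient energy.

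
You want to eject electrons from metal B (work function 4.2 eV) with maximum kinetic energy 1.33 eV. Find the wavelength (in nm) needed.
224.20 nm

From Einstein's equation: KE_max = hc/λ - φ

Rearranging for λ:
hc/λ = KE_max + φ
λ = hc/(KE_max + φ)

Required photon energy:
E_photon = KE_max + φ = 1.33 + 4.2 = 5.53 eV

Required wavelength:
λ = hc/E_photon = (6.626×10⁻³⁴)(3×10⁸) / (5.53 × 1.602×10⁻¹⁹)
λ = 224.20 nm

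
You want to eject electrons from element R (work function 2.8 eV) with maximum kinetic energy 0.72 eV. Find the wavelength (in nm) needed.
352.23 nm

From Einstein's equation: KE_max = hc/λ - φ

Rearranging for λ:
hc/λ = KE_max + φ
λ = hc/(KE_max + φ)

Required photon energy:
E_photon = KE_max + φ = 0.72 + 2.8 = 3.52 eV

Required wavelength:
λ = hc/E_photon = (6.626×10⁻³⁴)(3×10⁸) / (3.52 × 1.602×10⁻¹⁹)
λ = 352.23 nm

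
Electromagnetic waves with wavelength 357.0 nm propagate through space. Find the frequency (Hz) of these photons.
8.3975e+14 Hz

Using the wave equation: c = fλ

Solving for frequency:
f = c/λ = (3×10⁸ m/s) / (357.0×10⁻⁹ m)
f = 8.3975e+14 Hz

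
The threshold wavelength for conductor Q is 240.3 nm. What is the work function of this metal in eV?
5.16 eV

At the threshold wavelength, photon energy equals work function:
φ = hc/λ₀

Calculating:
φ = (6.626×10⁻³⁴ J·s)(3×10⁸ m/s) / (240.3×10⁻⁹ m)
φ = 5.16 eV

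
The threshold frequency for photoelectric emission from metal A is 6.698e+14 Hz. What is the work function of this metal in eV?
2.77 eV

At the threshold frequency, photon energy equals work function:
φ = hf₀

Calculating:
φ = (6.626×10⁻³⁴ J·s)(6.698e+14 Hz)
φ = 2.77 eV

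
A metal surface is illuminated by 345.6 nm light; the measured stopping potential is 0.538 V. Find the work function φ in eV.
3.05 eV

The stopping potential gives the maximum kinetic energy: KE_max = eV_s = 0.538 eV

From Einstein's photoelectric equation: KE_max = hc/λ - φ
Rearranging: φ = hc/λ - KE_max

Calculate photon energy:
E_photon = hc/λ = (6.626×10⁻³⁴ J·s)(3×10⁸ m/s) / (345.6×10⁻⁹ m) = 3.5875 eV

Therefore:
φ = 3.5875 - 0.538 = 3.05 eV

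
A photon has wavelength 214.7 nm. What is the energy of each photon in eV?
5.7748 eV

Using E = hf = hc/λ:

E = hc/λ = (6.626×10⁻³⁴ J·s)(3×10⁸ m/s) / (214.7×10⁻⁹ m)
E = 5.7748 eV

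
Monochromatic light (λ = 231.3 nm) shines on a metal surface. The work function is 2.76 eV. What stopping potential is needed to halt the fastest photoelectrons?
2.6003 V

The stopping potential V_s satisfies: eV_s = KE_max

First, find KE_max using Einstein's equation:
E_photon = hc/λ = 5.3603 eV
KE_max = E_photon - φ = 5.3603 - 2.76 = 2.6003 eV

Since eV_s = KE_max:
V_s = KE_max/e = 2.6003 V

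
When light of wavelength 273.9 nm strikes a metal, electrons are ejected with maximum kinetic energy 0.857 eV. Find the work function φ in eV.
3.67 eV

From Einstein's photoelectric equation: KE_max = hf - φ = hc/λ - φ

Rearranging for φ:
φ = hc/λ - KE_max

Calculate photon energy:
E_photon = hc/λ = 4.5266 eV

Therefore:
φ = 4.5266 - 0.857 = 3.67 eV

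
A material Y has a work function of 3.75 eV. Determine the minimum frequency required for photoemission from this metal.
9.0675e+14 Hz

The threshold frequency is when the photon energy equals the work function:
hf₀ = φ

Solving for f₀:
f₀ = φ/h = (3.75 eV × 1.602×10⁻¹⁹ J/eV) / (6.626×10⁻³⁴ J·s)
f₀ = 9.0675e+14 Hz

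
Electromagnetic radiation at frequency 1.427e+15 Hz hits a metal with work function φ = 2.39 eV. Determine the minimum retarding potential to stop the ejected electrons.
3.5116 V

The stopping potential V_s satisfies: eV_s = KE_max

First, find KE_max using Einstein's equation:
E_photon = hf = (6.626×10⁻³⁴ J·s)(1.427e+15 Hz) = 5.9016 eV
KE_max = E_photon - φ = 5.9016 - 2.39 = 3.5116 eV

Since eV_s = KE_max:
V_s = KE_max/e = 3.5116 V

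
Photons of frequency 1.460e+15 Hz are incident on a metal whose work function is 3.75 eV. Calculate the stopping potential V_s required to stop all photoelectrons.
2.2881 V

The stopping potential V_s satisfies: eV_s = KE_max

First, find KE_max using Einstein's equation:
E_photon = hf = (6.626×10⁻³⁴ J·s)(1.460e+15 Hz) = 6.0381 eV
KE_max = E_photon - φ = 6.0381 - 3.75 = 2.2881 eV

Since eV_s = KE_max:
V_s = KE_max/e = 2.2881 V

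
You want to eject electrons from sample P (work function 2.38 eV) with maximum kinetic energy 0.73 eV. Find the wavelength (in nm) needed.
398.66 nm

From Einstein's equation: KE_max = hc/λ - φ

Rearranging for λ:
hc/λ = KE_max + φ
λ = hc/(KE_max + φ)

Required photon energy:
E_photon = KE_max + φ = 0.73 + 2.38 = 3.11 eV

Required wavelength:
λ = hc/E_photon = (6.626×10⁻³⁴)(3×10⁸) / (3.11 × 1.602×10⁻¹⁹)
λ = 398.66 nm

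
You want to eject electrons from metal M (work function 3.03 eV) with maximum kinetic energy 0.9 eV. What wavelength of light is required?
315.48 nm

From Einstein's equation: KE_max = hc/λ - φ

Rearranging for λ:
hc/λ = KE_max + φ
λ = hc/(KE_max + φ)

Required photon energy:
E_photon = KE_max + φ = 0.9 + 3.03 = 3.93 eV

Required wavelength:
λ = hc/E_photon = (6.626×10⁻³⁴)(3×10⁸) / (3.93 × 1.602×10⁻¹⁹)
λ = 315.48 nm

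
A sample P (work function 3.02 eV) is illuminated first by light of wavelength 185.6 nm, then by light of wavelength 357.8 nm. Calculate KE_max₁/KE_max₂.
8.2218

Using Einstein's equation: KE_max = hc/λ - φ

For λ₁ = 185.6 nm:
E₁ = hc/λ₁ = 6.6802 eV
KE₁ = E₁ - φ = 6.6802 - 3.02 = 3.6602 eV

For λ₂ = 357.8 nm:
E₂ = hc/λ₂ = 3.4652 eV
KE₂ = E₂ - φ = 3.4652 - 3.02 = 0.4452 eV

Ratio: KE₁/KE₂ = 3.6602/0.4452 = 8.2218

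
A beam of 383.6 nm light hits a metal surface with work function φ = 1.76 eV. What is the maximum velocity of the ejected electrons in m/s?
7.1961e+05 m/s

First, find the maximum kinetic energy:
E_photon = hc/λ = 3.2321 eV
KE_max = E_photon - φ = 3.2321 - 1.76 = 1.4721 eV

Convert to Joules: KE_max = 1.4721 × 1.602×10⁻¹⁹ J = 2.3586e-19 J

Then use KE = ½mv² to find velocity:
v = √(2·KE/m) = √(2 × 2.3586e-19 J / 9.109e-31 kg)
v = 7.1961e+05 m/s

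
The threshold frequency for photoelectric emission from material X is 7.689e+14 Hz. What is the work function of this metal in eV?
3.18 eV

At the threshold frequency, photon energy equals work function:
φ = hf₀

Calculating:
φ = (6.626×10⁻³⁴ J·s)(7.689e+14 Hz)
φ = 3.18 eV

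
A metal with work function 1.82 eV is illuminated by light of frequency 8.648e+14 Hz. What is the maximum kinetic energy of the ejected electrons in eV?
1.7565 eV

Using Einstein's photoelectric equation: KE_max = hf - φ

First, calculate the photon energy:
E_photon = hf = (6.626×10⁻³⁴ J·s)(8.648e+14 Hz)
E_photon = 3.5765 eV

Then, the maximum kinetic energy:
KE_max = E_photon - φ = 3.5765 eV - 1.82 eV = 1.7565 eV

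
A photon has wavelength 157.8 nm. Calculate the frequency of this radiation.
1.8998e+15 Hz

Using the wave equation: c = fλ

Solving for frequency:
f = c/λ = (3×10⁸ m/s) / (157.8×10⁻⁹ m)
f = 1.8998e+15 Hz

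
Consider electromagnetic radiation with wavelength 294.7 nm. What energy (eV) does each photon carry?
4.2071 eV

Using E = hf = hc/λ:

E = hc/λ = (6.626×10⁻³⁴ J·s)(3×10⁸ m/s) / (294.7×10⁻⁹ m)
E = 4.2071 eV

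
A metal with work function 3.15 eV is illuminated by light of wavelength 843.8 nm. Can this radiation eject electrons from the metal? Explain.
No

For photoemission, the photon energy must exceed the work function.

Photon energy: E = hc/λ = 1.4694 eV
Work function: φ = 3.15 eV

Since E_photon (1.4694 eV) < φ (3.15 eV), photoemission will NOT occur.
The threshold wavelength is λ₀ = hc/φ = 393.6 nm.
Since 843.8 nm > 393.6 nm, the photons lack sufficient energy.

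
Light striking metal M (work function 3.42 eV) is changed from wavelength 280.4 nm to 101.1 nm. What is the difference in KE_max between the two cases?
7.8418 eV

Using Einstein's equation: KE_max = hc/λ - φ

For λ₁ = 280.4 nm:
KE₁ = hc/λ₁ - φ = 4.4217 - 3.42 = 1.0017 eV

For λ₂ = 101.1 nm:
KE₂ = hc/λ₂ - φ = 12.2635 - 3.42 = 8.8435 eV

Change in KE:
ΔKE = KE₂ - KE₁ = 8.8435 - 1.0017 = 7.8418 eV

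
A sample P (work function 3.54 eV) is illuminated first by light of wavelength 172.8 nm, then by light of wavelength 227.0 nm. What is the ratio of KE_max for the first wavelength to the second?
1.8914

Using Einstein's equation: KE_max = hc/λ - φ

For λ₁ = 172.8 nm:
E₁ = hc/λ₁ = 7.1750 eV
KE₁ = E₁ - φ = 7.1750 - 3.54 = 3.6350 eV

For λ₂ = 227.0 nm:
E₂ = hc/λ₂ = 5.4619 eV
KE₂ = E₂ - φ = 5.4619 - 3.54 = 1.9219 eV

Ratio: KE₁/KE₂ = 3.6350/1.9219 = 1.8914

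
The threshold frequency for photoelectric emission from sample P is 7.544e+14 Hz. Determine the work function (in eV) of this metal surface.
3.12 eV

At the threshold frequency, photon energy equals work function:
φ = hf₀

Calculating:
φ = (6.626×10⁻³⁴ J·s)(7.544e+14 Hz)
φ = 3.12 eV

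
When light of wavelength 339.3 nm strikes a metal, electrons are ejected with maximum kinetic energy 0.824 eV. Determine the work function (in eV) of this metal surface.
2.83 eV

From Einstein's photoelectric equation: KE_max = hf - φ = hc/λ - φ

Rearranging for φ:
φ = hc/λ - KE_max

Calculate photon energy:
E_photon = hc/λ = 3.6541 eV

Therefore:
φ = 3.6541 - 0.824 = 2.83 eV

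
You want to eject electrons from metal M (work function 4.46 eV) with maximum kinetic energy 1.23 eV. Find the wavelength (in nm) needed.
217.90 nm

From Einstein's equation: KE_max = hc/λ - φ

Rearranging for λ:
hc/λ = KE_max + φ
λ = hc/(KE_max + φ)

Required photon energy:
E_photon = KE_max + φ = 1.23 + 4.46 = 5.69 eV

Required wavelength:
λ = hc/E_photon = (6.626×10⁻³⁴)(3×10⁸) / (5.69 × 1.602×10⁻¹⁹)
λ = 217.90 nm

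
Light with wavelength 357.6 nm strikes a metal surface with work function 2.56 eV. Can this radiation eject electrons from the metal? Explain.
Yes

For photoemission, the photon energy must exceed the work function.

Photon energy: E = hc/λ = 3.4671 eV
Work function: φ = 2.56 eV

Since E_photon (3.4671 eV) > φ (2.56 eV), photoemission WILL occur.
The threshold wavelength is λ₀ = hc/φ = 484.3 nm.
Since 357.6 nm < 484.3 nm, the light has sufficient energy.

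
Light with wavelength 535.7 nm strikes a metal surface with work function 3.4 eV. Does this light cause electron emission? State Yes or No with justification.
No

For photoemission, the photon energy must exceed the work function.

Photon energy: E = hc/λ = 2.3144 eV
Work function: φ = 3.4 eV

Since E_photon (2.3144 eV) < φ (3.4 eV), photoemission will NOT occur.
The threshold wavelength is λ₀ = hc/φ = 364.7 nm.
Since 535.7 nm > 364.7 nm, the photons lack sufficient energy.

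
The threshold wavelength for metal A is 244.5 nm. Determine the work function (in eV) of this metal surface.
5.07 eV

At the threshold wavelength, photon energy equals work function:
φ = hc/λ₀

Calculating:
φ = (6.626×10⁻³⁴ J·s)(3×10⁸ m/s) / (244.5×10⁻⁹ m)
φ = 5.07 eV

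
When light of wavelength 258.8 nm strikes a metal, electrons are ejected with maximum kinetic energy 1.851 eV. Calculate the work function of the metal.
2.94 eV

From Einstein's photoelectric equation: KE_max = hf - φ = hc/λ - φ

Rearranging for φ:
φ = hc/λ - KE_max

Calculate photon energy:
E_photon = hc/λ = 4.7907 eV

Therefore:
φ = 4.7907 - 1.851 = 2.94 eV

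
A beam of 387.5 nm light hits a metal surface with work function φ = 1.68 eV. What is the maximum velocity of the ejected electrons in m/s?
7.3112e+05 m/s

First, find the maximum kinetic energy:
E_photon = hc/λ = 3.1996 eV
KE_max = E_photon - φ = 3.1996 - 1.68 = 1.5196 eV

Convert to Joules: KE_max = 1.5196 × 1.602×10⁻¹⁹ J = 2.4347e-19 J

Then use KE = ½mv² to find velocity:
v = √(2·KE/m) = √(2 × 2.4347e-19 J / 9.109e-31 kg)
v = 7.3112e+05 m/s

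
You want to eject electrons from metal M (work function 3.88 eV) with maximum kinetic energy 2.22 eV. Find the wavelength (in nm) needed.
203.25 nm

From Einstein's equation: KE_max = hc/λ - φ

Rearranging for λ:
hc/λ = KE_max + φ
λ = hc/(KE_max + φ)

Required photon energy:
E_photon = KE_max + φ = 2.22 + 3.88 = 6.10 eV

Required wavelength:
λ = hc/E_photon = (6.626×10⁻³⁴)(3×10⁸) / (6.10 × 1.602×10⁻¹⁹)
λ = 203.25 nm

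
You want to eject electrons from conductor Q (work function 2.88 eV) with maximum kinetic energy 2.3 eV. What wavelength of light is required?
239.35 nm

From Einstein's equation: KE_max = hc/λ - φ

Rearranging for λ:
hc/λ = KE_max + φ
λ = hc/(KE_max + φ)

Required photon energy:
E_photon = KE_max + φ = 2.3 + 2.88 = 5.18 eV

Required wavelength:
λ = hc/E_photon = (6.626×10⁻³⁴)(3×10⁸) / (5.18 × 1.602×10⁻¹⁹)
λ = 239.35 nm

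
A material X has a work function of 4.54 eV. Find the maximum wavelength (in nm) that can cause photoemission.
273.09 nm

The threshold wavelength is when the photon energy equals the work function:
hc/λ₀ = φ

Solving for λ₀:
λ₀ = hc/φ = (6.626×10⁻³⁴ J·s)(3×10⁸ m/s) / (4.54 eV × 1.602×10⁻¹⁹ J/eV)
λ₀ = 273.09 nm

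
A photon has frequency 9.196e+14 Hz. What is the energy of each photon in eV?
3.8032 eV

Using E = hf:

E = hf = (6.626×10⁻³⁴ J·s)(9.196e+14 Hz)
E = 3.8032 eV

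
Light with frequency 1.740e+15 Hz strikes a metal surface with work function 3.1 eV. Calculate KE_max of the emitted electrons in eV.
4.0961 eV

Using Einstein's photoelectric equation: KE_max = hf - φ

First, calculate the photon energy:
E_photon = hf = (6.626×10⁻³⁴ J·s)(1.740e+15 Hz)
E_photon = 7.1961 eV

Then, the maximum kinetic energy:
KE_max = E_photon - φ = 7.1961 eV - 3.1 eV = 4.0961 eV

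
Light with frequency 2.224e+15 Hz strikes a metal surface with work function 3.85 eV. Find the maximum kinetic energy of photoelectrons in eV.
5.3477 eV

Using Einstein's photoelectric equation: KE_max = hf - φ

First, calculate the photon energy:
E_photon = hf = (6.626×10⁻³⁴ J·s)(2.224e+15 Hz)
E_photon = 9.1977 eV

Then, the maximum kinetic energy:
KE_max = E_photon - φ = 9.1977 eV - 3.85 eV = 5.3477 eV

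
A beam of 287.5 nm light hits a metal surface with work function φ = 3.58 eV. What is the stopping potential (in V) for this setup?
0.7325 V

The stopping potential V_s satisfies: eV_s = KE_max

First, find KE_max using Einstein's equation:
E_photon = hc/λ = 4.3125 eV
KE_max = E_photon - φ = 4.3125 - 3.58 = 0.7325 eV

Since eV_s = KE_max:
V_s = KE_max/e = 0.7325 V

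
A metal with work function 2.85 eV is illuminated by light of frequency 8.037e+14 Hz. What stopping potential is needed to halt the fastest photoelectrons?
0.4738 V

The stopping potential V_s satisfies: eV_s = KE_max

First, find KE_max using Einstein's equation:
E_photon = hf = (6.626×10⁻³⁴ J·s)(8.037e+14 Hz) = 3.3238 eV
KE_max = E_photon - φ = 3.3238 - 2.85 = 0.4738 eV

Since eV_s = KE_max:
V_s = KE_max/e = 0.4738 V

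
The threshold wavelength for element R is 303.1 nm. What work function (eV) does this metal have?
4.09 eV

At the threshold wavelength, photon energy equals work function:
φ = hc/λ₀

Calculating:
φ = (6.626×10⁻³⁴ J·s)(3×10⁸ m/s) / (303.1×10⁻⁹ m)
φ = 4.09 eV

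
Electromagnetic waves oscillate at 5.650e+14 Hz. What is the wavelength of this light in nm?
530.61 nm

Using the wave equation: c = fλ

Solving for wavelength:
λ = c/f = (3×10⁸ m/s) / (5.650e+14 Hz)
λ = 530.61 nm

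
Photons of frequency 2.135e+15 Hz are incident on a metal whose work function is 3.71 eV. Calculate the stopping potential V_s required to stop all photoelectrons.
5.1197 V

The stopping potential V_s satisfies: eV_s = KE_max

First, find KE_max using Einstein's equation:
E_photon = hf = (6.626×10⁻³⁴ J·s)(2.135e+15 Hz) = 8.8297 eV
KE_max = E_photon - φ = 8.8297 - 3.71 = 5.1197 eV

Since eV_s = KE_max:
V_s = KE_max/e = 5.1197 V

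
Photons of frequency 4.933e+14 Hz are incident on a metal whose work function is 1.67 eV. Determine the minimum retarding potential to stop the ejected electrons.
0.3701 V

The stopping potential V_s satisfies: eV_s = KE_max

First, find KE_max using Einstein's equation:
E_photon = hf = (6.626×10⁻³⁴ J·s)(4.933e+14 Hz) = 2.0401 eV
KE_max = E_photon - φ = 2.0401 - 1.67 = 0.3701 eV

Since eV_s = KE_max:
V_s = KE_max/e = 0.3701 V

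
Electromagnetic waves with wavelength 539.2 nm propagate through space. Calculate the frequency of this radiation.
5.5599e+14 Hz

Using the wave equation: c = fλ

Solving for frequency:
f = c/λ = (3×10⁸ m/s) / (539.2×10⁻⁹ m)
f = 5.5599e+14 Hz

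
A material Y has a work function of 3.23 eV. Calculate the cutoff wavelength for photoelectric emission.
383.85 nm

The threshold wavelength is when the photon energy equals the work function:
hc/λ₀ = φ

Solving for λ₀:
λ₀ = hc/φ = (6.626×10⁻³⁴ J·s)(3×10⁸ m/s) / (3.23 eV × 1.602×10⁻¹⁹ J/eV)
λ₀ = 383.85 nm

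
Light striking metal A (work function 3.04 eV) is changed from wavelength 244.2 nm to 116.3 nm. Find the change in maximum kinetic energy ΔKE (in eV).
5.5836 eV

Using Einstein's equation: KE_max = hc/λ - φ

For λ₁ = 244.2 nm:
KE₁ = hc/λ₁ - φ = 5.0772 - 3.04 = 2.0372 eV

For λ₂ = 116.3 nm:
KE₂ = hc/λ₂ - φ = 10.6607 - 3.04 = 7.6207 eV

Change in KE:
ΔKE = KE₂ - KE₁ = 7.6207 - 2.0372 = 5.5836 eV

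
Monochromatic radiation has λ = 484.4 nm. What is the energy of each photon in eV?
2.5595 eV

Using E = hf = hc/λ:

E = hc/λ = (6.626×10⁻³⁴ J·s)(3×10⁸ m/s) / (484.4×10⁻⁹ m)
E = 2.5595 eV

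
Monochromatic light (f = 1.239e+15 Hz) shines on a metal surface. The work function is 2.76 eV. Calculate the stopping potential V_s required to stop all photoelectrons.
2.3641 V

The stopping potential V_s satisfies: eV_s = KE_max

First, find KE_max using Einstein's equation:
E_photon = hf = (6.626×10⁻³⁴ J·s)(1.239e+15 Hz) = 5.1241 eV
KE_max = E_photon - φ = 5.1241 - 2.76 = 2.3641 eV

Since eV_s = KE_max:
V_s = KE_max/e = 2.3641 V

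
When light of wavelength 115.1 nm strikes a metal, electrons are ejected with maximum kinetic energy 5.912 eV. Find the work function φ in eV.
4.86 eV

From Einstein's photoelectric equation: KE_max = hf - φ = hc/λ - φ

Rearranging for φ:
φ = hc/λ - KE_max

Calculate photon energy:
E_photon = hc/λ = 10.7719 eV

Therefore:
φ = 10.7719 - 5.912 = 4.86 eV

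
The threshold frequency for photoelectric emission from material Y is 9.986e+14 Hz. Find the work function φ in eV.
4.13 eV

At the threshold frequency, photon energy equals work function:
φ = hf₀

Calculating:
φ = (6.626×10⁻³⁴ J·s)(9.986e+14 Hz)
φ = 4.13 eV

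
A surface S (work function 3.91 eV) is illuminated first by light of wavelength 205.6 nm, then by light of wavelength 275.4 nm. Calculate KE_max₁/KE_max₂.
3.5819

Using Einstein's equation: KE_max = hc/λ - φ

For λ₁ = 205.6 nm:
E₁ = hc/λ₁ = 6.0304 eV
KE₁ = E₁ - φ = 6.0304 - 3.91 = 2.1204 eV

For λ₂ = 275.4 nm:
E₂ = hc/λ₂ = 4.5020 eV
KE₂ = E₂ - φ = 4.5020 - 3.91 = 0.5920 eV

Ratio: KE₁/KE₂ = 2.1204/0.5920 = 3.5819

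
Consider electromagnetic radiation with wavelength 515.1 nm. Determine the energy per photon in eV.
2.4070 eV

Using E = hf = hc/λ:

E = hc/λ = (6.626×10⁻³⁴ J·s)(3×10⁸ m/s) / (515.1×10⁻⁹ m)
E = 2.4070 eV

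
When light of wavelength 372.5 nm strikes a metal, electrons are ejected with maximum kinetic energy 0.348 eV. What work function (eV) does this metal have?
2.98 eV

From Einstein's photoelectric equation: KE_max = hf - φ = hc/λ - φ

Rearranging for φ:
φ = hc/λ - KE_max

Calculate photon energy:
E_photon = hc/λ = 3.3284 eV

Therefore:
φ = 3.3284 - 0.348 = 2.98 eV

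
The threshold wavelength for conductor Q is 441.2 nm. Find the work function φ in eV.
2.81 eV

At the threshold wavelength, photon energy equals work function:
φ = hc/λ₀

Calculating:
φ = (6.626×10⁻³⁴ J·s)(3×10⁸ m/s) / (441.2×10⁻⁹ m)
φ = 2.81 eV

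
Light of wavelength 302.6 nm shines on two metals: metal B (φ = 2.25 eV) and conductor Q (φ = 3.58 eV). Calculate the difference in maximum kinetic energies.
1.3300 eV

Using KE_max = hc/λ - φ for each metal:

Photon energy: E = hc/λ = 4.0973 eV

For metal B (φ₁ = 2.25 eV):
KE₁ = E - φ₁ = 4.0973 - 2.25 = 1.8473 eV

For conductor Q (φ₂ = 3.58 eV):
KE₂ = E - φ₂ = 4.0973 - 3.58 = 0.5173 eV

Difference:
ΔKE = KE₁ - KE₂ = 1.8473 - 0.5173 = 1.3300 eV

Note: The difference equals the difference in work functions: 3.58 - 2.25 = 1.33 eV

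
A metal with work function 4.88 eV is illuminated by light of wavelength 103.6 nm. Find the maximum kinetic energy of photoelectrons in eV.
7.0876 eV

Using Einstein's photoelectric equation: KE_max = hf - φ = hc/λ - φ

First, calculate the photon energy:
E_photon = hc/λ = (6.626×10⁻³⁴ J·s)(3×10⁸ m/s) / (103.6×10⁻⁹ m)
E_photon = 11.9676 eV

Then, the maximum kinetic energy:
KE_max = E_photon - φ = 11.9676 eV - 4.88 eV = 7.0876 eV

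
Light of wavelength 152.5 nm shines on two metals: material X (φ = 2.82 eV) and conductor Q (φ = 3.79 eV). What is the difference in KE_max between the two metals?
0.9700 eV

Using KE_max = hc/λ - φ for each metal:

Photon energy: E = hc/λ = 8.1301 eV

For material X (φ₁ = 2.82 eV):
KE₁ = E - φ₁ = 8.1301 - 2.82 = 5.3101 eV

For conductor Q (φ₂ = 3.79 eV):
KE₂ = E - φ₂ = 8.1301 - 3.79 = 4.3401 eV

Difference:
ΔKE = KE₁ - KE₂ = 5.3101 - 4.3401 = 0.9700 eV

Note: The difference equals the difference in work functions: 3.79 - 2.82 = 0.97 eV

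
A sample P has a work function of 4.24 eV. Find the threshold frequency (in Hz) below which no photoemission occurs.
1.0252e+15 Hz

The threshold frequency is when the photon energy equals the work function:
hf₀ = φ

Solving for f₀:
f₀ = φ/h = (4.24 eV × 1.602×10⁻¹⁹ J/eV) / (6.626×10⁻³⁴ J·s)
f₀ = 1.0252e+15 Hz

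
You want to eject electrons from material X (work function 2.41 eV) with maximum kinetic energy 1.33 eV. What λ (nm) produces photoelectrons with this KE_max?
331.51 nm

From Einstein's equation: KE_max = hc/λ - φ

Rearranging for λ:
hc/λ = KE_max + φ
λ = hc/(KE_max + φ)

Required photon energy:
E_photon = KE_max + φ = 1.33 + 2.41 = 3.74 eV

Required wavelength:
λ = hc/E_photon = (6.626×10⁻³⁴)(3×10⁸) / (3.74 × 1.602×10⁻¹⁹)
λ = 331.51 nm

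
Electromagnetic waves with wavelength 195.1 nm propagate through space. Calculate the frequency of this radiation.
1.5366e+15 Hz

Using the wave equation: c = fλ

Solving for frequency:
f = c/λ = (3×10⁸ m/s) / (195.1×10⁻⁹ m)
f = 1.5366e+15 Hz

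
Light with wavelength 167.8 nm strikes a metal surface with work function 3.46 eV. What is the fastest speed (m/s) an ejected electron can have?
1.1756e+06 m/s

First, find the maximum kinetic energy:
E_photon = hc/λ = 7.3888 eV
KE_max = E_photon - φ = 7.3888 - 3.46 = 3.9288 eV

Convert to Joules: KE_max = 3.9288 × 1.602×10⁻¹⁹ J = 6.2946e-19 J

Then use KE = ½mv² to find velocity:
v = √(2·KE/m) = √(2 × 6.2946e-19 J / 9.109e-31 kg)
v = 1.1756e+06 m/s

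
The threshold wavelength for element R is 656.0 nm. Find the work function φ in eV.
1.89 eV

At the threshold wavelength, photon energy equals work function:
φ = hc/λ₀

Calculating:
φ = (6.626×10⁻³⁴ J·s)(3×10⁸ m/s) / (656.0×10⁻⁹ m)
φ = 1.89 eV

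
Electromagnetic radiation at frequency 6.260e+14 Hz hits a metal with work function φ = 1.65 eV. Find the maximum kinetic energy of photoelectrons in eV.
0.9389 eV

Using Einstein's photoelectric equation: KE_max = hf - φ

First, calculate the photon energy:
E_photon = hf = (6.626×10⁻³⁴ J·s)(6.260e+14 Hz)
E_photon = 2.5889 eV

Then, the maximum kinetic energy:
KE_max = E_photon - φ = 2.5889 eV - 1.65 eV = 0.9389 eV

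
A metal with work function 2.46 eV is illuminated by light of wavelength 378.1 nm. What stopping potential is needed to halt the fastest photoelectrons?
0.8191 V

The stopping potential V_s satisfies: eV_s = KE_max

First, find KE_max using Einstein's equation:
E_photon = hc/λ = 3.2791 eV
KE_max = E_photon - φ = 3.2791 - 2.46 = 0.8191 eV

Since eV_s = KE_max:
V_s = KE_max/e = 0.8191 V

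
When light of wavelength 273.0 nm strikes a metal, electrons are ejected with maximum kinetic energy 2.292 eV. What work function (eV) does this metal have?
2.25 eV

From Einstein's photoelectric equation: KE_max = hf - φ = hc/λ - φ

Rearranging for φ:
φ = hc/λ - KE_max

Calculate photon energy:
E_photon = hc/λ = 4.5415 eV

Therefore:
φ = 4.5415 - 2.292 = 2.25 eV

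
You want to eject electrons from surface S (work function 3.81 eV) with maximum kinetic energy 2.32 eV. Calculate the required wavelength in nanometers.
202.26 nm

From Einstein's equation: KE_max = hc/λ - φ

Rearranging for λ:
hc/λ = KE_max + φ
λ = hc/(KE_max + φ)

Required photon energy:
E_photon = KE_max + φ = 2.32 + 3.81 = 6.13 eV

Required wavelength:
λ = hc/E_photon = (6.626×10⁻³⁴)(3×10⁸) / (6.13 × 1.602×10⁻¹⁹)
λ = 202.26 nm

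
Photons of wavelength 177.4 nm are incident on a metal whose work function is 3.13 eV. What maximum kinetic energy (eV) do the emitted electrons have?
3.8590 eV

Using Einstein's photoelectric equation: KE_max = hf - φ = hc/λ - φ

First, calculate the photon energy:
E_photon = hc/λ = (6.626×10⁻³⁴ J·s)(3×10⁸ m/s) / (177.4×10⁻⁹ m)
E_photon = 6.9890 eV

Then, the maximum kinetic energy:
KE_max = E_photon - φ = 6.9890 eV - 3.13 eV = 3.8590 eV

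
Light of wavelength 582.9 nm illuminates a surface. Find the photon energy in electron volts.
2.1270 eV

Using E = hf = hc/λ:

E = hc/λ = (6.626×10⁻³⁴ J·s)(3×10⁸ m/s) / (582.9×10⁻⁹ m)
E = 2.1270 eV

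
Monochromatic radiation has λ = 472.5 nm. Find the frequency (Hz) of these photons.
6.3448e+14 Hz

Using the wave equation: c = fλ

Solving for frequency:
f = c/λ = (3×10⁸ m/s) / (472.5×10⁻⁹ m)
f = 6.3448e+14 Hz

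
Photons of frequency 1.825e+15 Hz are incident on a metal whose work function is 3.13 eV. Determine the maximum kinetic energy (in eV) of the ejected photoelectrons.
4.4176 eV

Using Einstein's photoelectric equation: KE_max = hf - φ

First, calculate the photon energy:
E_photon = hf = (6.626×10⁻³⁴ J·s)(1.825e+15 Hz)
E_photon = 7.5476 eV

Then, the maximum kinetic energy:
KE_max = E_photon - φ = 7.5476 eV - 3.13 eV = 4.4176 eV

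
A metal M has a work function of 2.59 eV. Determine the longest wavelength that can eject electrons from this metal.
478.70 nm

The threshold wavelength is when the photon energy equals the work function:
hc/λ₀ = φ

Solving for λ₀:
λ₀ = hc/φ = (6.626×10⁻³⁴ J·s)(3×10⁸ m/s) / (2.59 eV × 1.602×10⁻¹⁹ J/eV)
λ₀ = 478.70 nm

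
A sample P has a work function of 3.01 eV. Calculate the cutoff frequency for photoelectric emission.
7.2781e+14 Hz

The threshold frequency is when the photon energy equals the work function:
hf₀ = φ

Solving for f₀:
f₀ = φ/h = (3.01 eV × 1.602×10⁻¹⁹ J/eV) / (6.626×10⁻³⁴ J·s)
f₀ = 7.2781e+14 Hz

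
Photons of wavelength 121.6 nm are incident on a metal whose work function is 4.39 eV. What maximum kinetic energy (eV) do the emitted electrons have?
5.8061 eV

Using Einstein's photoelectric equation: KE_max = hf - φ = hc/λ - φ

First, calculate the photon energy:
E_photon = hc/λ = (6.626×10⁻³⁴ J·s)(3×10⁸ m/s) / (121.6×10⁻⁹ m)
E_photon = 10.1961 eV

Then, the maximum kinetic energy:
KE_max = E_photon - φ = 10.1961 eV - 4.39 eV = 5.8061 eV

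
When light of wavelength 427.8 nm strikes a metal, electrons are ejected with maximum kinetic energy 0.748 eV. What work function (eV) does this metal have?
2.15 eV

From Einstein's photoelectric equation: KE_max = hf - φ = hc/λ - φ

Rearranging for φ:
φ = hc/λ - KE_max

Calculate photon energy:
E_photon = hc/λ = 2.8982 eV

Therefore:
φ = 2.8982 - 0.748 = 2.15 eV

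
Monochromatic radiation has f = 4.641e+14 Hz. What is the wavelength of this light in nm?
645.97 nm

Using the wave equation: c = fλ

Solving for wavelength:
λ = c/f = (3×10⁸ m/s) / (4.641e+14 Hz)
λ = 645.97 nm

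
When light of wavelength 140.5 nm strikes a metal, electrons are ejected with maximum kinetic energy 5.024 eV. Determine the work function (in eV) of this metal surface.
3.80 eV

From Einstein's photoelectric equation: KE_max = hf - φ = hc/λ - φ

Rearranging for φ:
φ = hc/λ - KE_max

Calculate photon energy:
E_photon = hc/λ = 8.8245 eV

Therefore:
φ = 8.8245 - 5.024 = 3.80 eV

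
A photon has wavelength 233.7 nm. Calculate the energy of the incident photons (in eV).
5.3053 eV

Using E = hf = hc/λ:

E = hc/λ = (6.626×10⁻³⁴ J·s)(3×10⁸ m/s) / (233.7×10⁻⁹ m)
E = 5.3053 eV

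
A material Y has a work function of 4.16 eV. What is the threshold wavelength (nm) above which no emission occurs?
298.04 nm

The threshold wavelength is when the photon energy equals the work function:
hc/λ₀ = φ

Solving for λ₀:
λ₀ = hc/φ = (6.626×10⁻³⁴ J·s)(3×10⁸ m/s) / (4.16 eV × 1.602×10⁻¹⁹ J/eV)
λ₀ = 298.04 nm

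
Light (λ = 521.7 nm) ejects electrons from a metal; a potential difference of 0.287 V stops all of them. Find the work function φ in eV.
2.09 eV

The stopping potential gives the maximum kinetic energy: KE_max = eV_s = 0.287 eV

From Einstein's photoelectric equation: KE_max = hc/λ - φ
Rearranging: φ = hc/λ - KE_max

Calculate photon energy:
E_photon = hc/λ = (6.626×10⁻³⁴ J·s)(3×10⁸ m/s) / (521.7×10⁻⁹ m) = 2.3765 eV

Therefore:
φ = 2.3765 - 0.287 = 2.09 eV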